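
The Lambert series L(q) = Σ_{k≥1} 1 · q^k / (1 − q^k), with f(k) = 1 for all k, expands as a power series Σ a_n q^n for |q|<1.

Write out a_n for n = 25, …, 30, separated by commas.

3, 4, 4, 6, 2, 8

d|25:{1,5,25}  Σf=1+1+1=3
q^26  k|26↦f(k): 26:1 13:1 2:1 1:1  a_26=4
q^27  k|27↦f(k): 1:1 3:1 9:1 27:1  a_27=4
d|28:{28,14,7,4,2,1}  Σf=1+1+1+1+1+1=6
n=29: 1·29 29·1  f→[1+1]=2
n=30: 30·1 15·2 10·3 6·5 5·6 3·10 2·15 1·30  f→[1+1+1+1+1+1+1+1]=8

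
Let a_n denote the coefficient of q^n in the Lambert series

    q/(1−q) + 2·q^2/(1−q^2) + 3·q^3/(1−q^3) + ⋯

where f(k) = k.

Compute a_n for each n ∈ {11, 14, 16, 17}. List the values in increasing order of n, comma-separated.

q^11  k|11↦f(k): 1:1 11:11  a_11=12
[q^14] f(14)=14,f(7)=7,f(2)=2,f(1)=1 ⇒ 24
n=16: 1·16 2·8 4·4 8·2 16·1  f→[1+2+4+8+16]=31
[q^17] f(17)=17,f(1)=1 ⇒ 18

12, 24, 31, 18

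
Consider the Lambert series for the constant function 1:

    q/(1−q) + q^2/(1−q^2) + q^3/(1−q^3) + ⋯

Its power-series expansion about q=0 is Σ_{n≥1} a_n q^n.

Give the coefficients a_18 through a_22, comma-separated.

q^18  k|18↦f(k): 18:1 9:1 6:1 3:1 2:1 1:1  a_18=6
d|19:{1,19}  Σf=1+1=2
q^20  k|20↦f(k): 20:1 10:1 5:1 4:1 2:1 1:1  a_20=6
d|21:{1,3,7,21}  Σf=1+1+1+1=4
[q^22] f(22)=1,f(11)=1,f(2)=1,f(1)=1 ⇒ 4

6, 2, 6, 4, 4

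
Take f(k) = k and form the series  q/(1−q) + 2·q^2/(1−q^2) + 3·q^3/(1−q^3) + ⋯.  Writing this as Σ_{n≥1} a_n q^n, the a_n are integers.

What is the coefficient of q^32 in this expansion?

n=32: 1·32 2·16 4·8 8·4 16·2 32·1  f→[1+2+4+8+16+32]=63

a_32 = 63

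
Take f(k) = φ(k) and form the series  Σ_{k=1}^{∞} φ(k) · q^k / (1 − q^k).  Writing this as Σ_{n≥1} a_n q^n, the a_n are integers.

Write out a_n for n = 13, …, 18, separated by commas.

n=13: 1·13 13·1  φ→[1+12]=13
n=14: 1·14 2·7 7·2 14·1  φ→[1+1+6+6]=14
n=15: 15·1 5·3 3·5 1·15  φ→[8+4+2+1]=15
q^16  k|16↦φ(k): 1:1 2:1 4:2 8:4 16:8  a_16=16
q^17  k|17↦φ(k): 1:1 17:16  a_17=17
n=18: 18·1 9·2 6·3 3·6 2·9 1·18  φ→[6+6+2+2+1+1]=18

13, 14, 15, 16, 17, 18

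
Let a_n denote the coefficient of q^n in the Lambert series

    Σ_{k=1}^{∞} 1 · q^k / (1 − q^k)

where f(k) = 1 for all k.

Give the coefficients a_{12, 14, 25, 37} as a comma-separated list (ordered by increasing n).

6, 4, 3, 2

n=12: 12·1 6·2 4·3 3·4 2·6 1·12  f→[1+1+1+1+1+1]=6
q^14  k|14↦f(k): 1:1 2:1 7:1 14:1  a_14=4
d|25:{1,5,25}  Σf=1+1+1=3
d|37:{37,1}  Σf=1+1=2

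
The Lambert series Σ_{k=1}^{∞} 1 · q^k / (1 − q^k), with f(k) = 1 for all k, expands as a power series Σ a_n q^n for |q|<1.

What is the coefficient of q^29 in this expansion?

d|29:{29,1}  Σf=1+1=2

a_29 = 2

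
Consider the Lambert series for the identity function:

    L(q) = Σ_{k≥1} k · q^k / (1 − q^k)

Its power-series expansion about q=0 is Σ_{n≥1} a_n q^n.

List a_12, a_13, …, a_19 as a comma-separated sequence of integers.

n=12: 12·1 6·2 4·3 3·4 2·6 1·12  f→[12+6+4+3+2+1]=28
[q^13] f(13)=13,f(1)=1 ⇒ 14
n=14: 1·14 2·7 7·2 14·1  f→[1+2+7+14]=24
n=15: 1·15 3·5 5·3 15·1  f→[1+3+5+15]=24
d|16:{1,2,4,8,16}  Σf=1+2+4+8+16=31
q^17  k|17↦f(k): 17:17 1:1  a_17=18
[q^18] f(1)=1,f(2)=2,f(3)=3,f(6)=6,f(9)=9,f(18)=18 ⇒ 39
q^19  k|19↦f(k): 1:1 19:19  a_19=20

28, 14, 24, 24, 31, 18, 39, 20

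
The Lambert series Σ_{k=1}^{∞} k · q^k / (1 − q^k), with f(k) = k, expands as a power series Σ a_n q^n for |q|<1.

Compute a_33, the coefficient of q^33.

q^33  k|33↦f(k): 33:33 11:11 3:3 1:1  a_33=48

a_33 = 48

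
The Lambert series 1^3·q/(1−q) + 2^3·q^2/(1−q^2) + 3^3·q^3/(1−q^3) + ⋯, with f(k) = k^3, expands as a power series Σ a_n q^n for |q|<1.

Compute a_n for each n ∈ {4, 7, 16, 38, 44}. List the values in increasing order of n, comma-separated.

d|4:{1,2,4}  Σf=1+8+64=73
d|7:{7,1}  Σf=343+1=344
d|16:{16,8,4,2,1}  Σf=4096+512+64+8+1=4681
d|38:{1,2,19,38}  Σf=1+8+6859+54872=61740
n=44: 44·1 22·2 11·4 4·11 2·22 1·44  f→[85184+10648+1331+64+8+1]=97236

73, 344, 4681, 61740, 97236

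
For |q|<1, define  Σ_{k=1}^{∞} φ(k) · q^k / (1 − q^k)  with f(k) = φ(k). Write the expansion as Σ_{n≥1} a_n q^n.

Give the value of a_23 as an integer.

d|23:{23,1}  Σφ=22+1=23

a_23 = 23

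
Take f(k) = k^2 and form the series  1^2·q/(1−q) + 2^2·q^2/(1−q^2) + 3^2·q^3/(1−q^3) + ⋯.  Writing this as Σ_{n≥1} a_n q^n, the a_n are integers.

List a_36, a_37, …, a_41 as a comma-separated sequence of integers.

1911, 1370, 1810, 1700, 2210, 1682

n=36: 1·36 2·18 3·12 4·9 6·6 9·4 12·3 18·2 36·1  f→[1+4+9+16+36+81+144+324+1296]=1911
n=37: 1·37 37·1  f→[1+1369]=1370
q^38  k|38↦f(k): 38:1444 19:361 2:4 1:1  a_38=1810
d|39:{39,13,3,1}  Σf=1521+169+9+1=1700
d|40:{40,20,10,8,5,4,2,1}  Σf=1600+400+100+64+25+16+4+1=2210
n=41: 1·41 41·1  f→[1+1681]=1682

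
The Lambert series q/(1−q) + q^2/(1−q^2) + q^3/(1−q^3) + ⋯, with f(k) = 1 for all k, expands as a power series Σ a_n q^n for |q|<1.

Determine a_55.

q^55  k|55↦f(k): 55:1 11:1 5:1 1:1  a_55=4

a_55 = 4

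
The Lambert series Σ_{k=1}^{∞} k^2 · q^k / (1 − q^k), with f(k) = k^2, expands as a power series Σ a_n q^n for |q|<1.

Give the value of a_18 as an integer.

n=18: 18·1 9·2 6·3 3·6 2·9 1·18  f→[324+81+36+9+4+1]=455

a_18 = 455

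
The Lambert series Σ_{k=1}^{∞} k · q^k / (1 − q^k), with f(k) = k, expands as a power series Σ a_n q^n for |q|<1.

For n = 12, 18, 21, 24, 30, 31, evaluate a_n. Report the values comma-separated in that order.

28, 39, 32, 60, 72, 32

n=12: 12·1 6·2 4·3 3·4 2·6 1·12  f→[12+6+4+3+2+1]=28
n=18: 1·18 2·9 3·6 6·3 9·2 18·1  f→[1+2+3+6+9+18]=39
d|21:{1,3,7,21}  Σf=1+3+7+21=32
d|24:{24,12,8,6,4,3,2,1}  Σf=24+12+8+6+4+3+2+1=60
d|30:{1,2,3,5,6,10,15,30}  Σf=1+2+3+5+6+10+15+30=72
[q^31] f(1)=1,f(31)=31 ⇒ 32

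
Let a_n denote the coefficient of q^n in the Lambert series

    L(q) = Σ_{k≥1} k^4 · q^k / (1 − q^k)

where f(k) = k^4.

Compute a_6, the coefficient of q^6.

a_6 = 1394

q^6  k|6↦f(k): 6:1296 3:81 2:16 1:1  a_6=1394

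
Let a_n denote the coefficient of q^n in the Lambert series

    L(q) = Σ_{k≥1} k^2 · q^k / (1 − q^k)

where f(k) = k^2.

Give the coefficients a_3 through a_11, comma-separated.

[q^3] f(3)=9,f(1)=1 ⇒ 10
d|4:{1,2,4}  Σf=1+4+16=21
n=5: 1·5 5·1  f→[1+25]=26
q^6  k|6↦f(k): 6:36 3:9 2:4 1:1  a_6=50
n=7: 1·7 7·1  f→[1+49]=50
d|8:{8,4,2,1}  Σf=64+16+4+1=85
[q^9] f(9)=81,f(3)=9,f(1)=1 ⇒ 91
[q^10] f(1)=1,f(2)=4,f(5)=25,f(10)=100 ⇒ 130
q^11  k|11↦f(k): 1:1 11:121  a_11=122

10, 21, 26, 50, 50, 85, 91, 130, 122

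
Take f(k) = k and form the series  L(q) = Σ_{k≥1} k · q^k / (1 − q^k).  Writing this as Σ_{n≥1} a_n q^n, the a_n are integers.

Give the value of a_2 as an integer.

a_2 = 3

n=2: 2·1 1·2  f→[2+1]=3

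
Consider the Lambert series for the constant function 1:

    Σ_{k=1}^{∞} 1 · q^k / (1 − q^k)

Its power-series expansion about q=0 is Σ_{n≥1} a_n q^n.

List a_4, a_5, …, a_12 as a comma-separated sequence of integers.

3, 2, 4, 2, 4, 3, 4, 2, 6

[q^4] f(1)=1,f(2)=1,f(4)=1 ⇒ 3
d|5:{5,1}  Σf=1+1=2
[q^6] f(1)=1,f(2)=1,f(3)=1,f(6)=1 ⇒ 4
d|7:{1,7}  Σf=1+1=2
d|8:{8,4,2,1}  Σf=1+1+1+1=4
d|9:{9,3,1}  Σf=1+1+1=3
q^10  k|10↦f(k): 1:1 2:1 5:1 10:1  a_10=4
q^11  k|11↦f(k): 1:1 11:1  a_11=2
d|12:{12,6,4,3,2,1}  Σf=1+1+1+1+1+1=6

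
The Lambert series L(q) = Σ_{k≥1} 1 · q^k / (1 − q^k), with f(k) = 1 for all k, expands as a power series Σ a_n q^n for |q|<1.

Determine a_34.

a_34 = 4

q^34  k|34↦f(k): 34:1 17:1 2:1 1:1  a_34=4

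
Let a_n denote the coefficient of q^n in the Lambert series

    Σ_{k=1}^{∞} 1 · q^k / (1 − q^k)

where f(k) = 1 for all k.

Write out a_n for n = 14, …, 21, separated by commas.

4, 4, 5, 2, 6, 2, 6, 4

q^14  k|14↦f(k): 14:1 7:1 2:1 1:1  a_14=4
n=15: 15·1 5·3 3·5 1·15  f→[1+1+1+1]=4
n=16: 16·1 8·2 4·4 2·8 1·16  f→[1+1+1+1+1]=5
d|17:{17,1}  Σf=1+1=2
[q^18] f(18)=1,f(9)=1,f(6)=1,f(3)=1,f(2)=1,f(1)=1 ⇒ 6
d|19:{1,19}  Σf=1+1=2
n=20: 20·1 10·2 5·4 4·5 2·10 1·20  f→[1+1+1+1+1+1]=6
[q^21] f(1)=1,f(3)=1,f(7)=1,f(21)=1 ⇒ 4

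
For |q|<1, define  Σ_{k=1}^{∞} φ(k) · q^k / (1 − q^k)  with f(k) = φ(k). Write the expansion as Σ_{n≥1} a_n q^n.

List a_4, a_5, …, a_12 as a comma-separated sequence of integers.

n=4: 1·4 2·2 4·1  φ→[1+1+2]=4
n=5: 5·1 1·5  φ→[4+1]=5
d|6:{6,3,2,1}  Σφ=2+2+1+1=6
[q^7] φ(7)=6,φ(1)=1 ⇒ 7
d|8:{8,4,2,1}  Σφ=4+2+1+1=8
[q^9] φ(9)=6,φ(3)=2,φ(1)=1 ⇒ 9
d|10:{10,5,2,1}  Σφ=4+4+1+1=10
n=11: 11·1 1·11  φ→[10+1]=11
q^12  k|12↦φ(k): 12:4 6:2 4:2 3:2 2:1 1:1  a_12=12

4, 5, 6, 7, 8, 9, 10, 11, 12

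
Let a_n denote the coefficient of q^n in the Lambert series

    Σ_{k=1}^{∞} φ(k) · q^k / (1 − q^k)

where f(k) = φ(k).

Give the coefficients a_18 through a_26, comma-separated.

[q^18] φ(1)=1,φ(2)=1,φ(3)=2,φ(6)=2,φ(9)=6,φ(18)=6 ⇒ 18
[q^19] φ(19)=18,φ(1)=1 ⇒ 19
d|20:{20,10,5,4,2,1}  Σφ=8+4+4+2+1+1=20
[q^21] φ(21)=12,φ(7)=6,φ(3)=2,φ(1)=1 ⇒ 21
q^22  k|22↦φ(k): 22:10 11:10 2:1 1:1  a_22=22
[q^23] φ(23)=22,φ(1)=1 ⇒ 23
[q^24] φ(1)=1,φ(2)=1,φ(3)=2,φ(4)=2,φ(6)=2,φ(8)=4,φ(12)=4,φ(24)=8 ⇒ 24
[q^25] φ(25)=20,φ(5)=4,φ(1)=1 ⇒ 25
q^26  k|26↦φ(k): 26:12 13:12 2:1 1:1  a_26=26

18, 19, 20, 21, 22, 23, 24, 25, 26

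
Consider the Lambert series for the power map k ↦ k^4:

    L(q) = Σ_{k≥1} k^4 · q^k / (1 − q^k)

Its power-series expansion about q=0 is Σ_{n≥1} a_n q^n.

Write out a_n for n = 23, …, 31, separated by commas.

279842, 358258, 391251, 485554, 538084, 655746, 707282, 872644, 923522

[q^23] f(23)=279841,f(1)=1 ⇒ 279842
[q^24] f(1)=1,f(2)=16,f(3)=81,f(4)=256,f(6)=1296,f(8)=4096,f(12)=20736,f(24)=331776 ⇒ 358258
[q^25] f(25)=390625,f(5)=625,f(1)=1 ⇒ 391251
n=26: 26·1 13·2 2·13 1·26  f→[456976+28561+16+1]=485554
q^27  k|27↦f(k): 27:531441 9:6561 3:81 1:1  a_27=538084
d|28:{28,14,7,4,2,1}  Σf=614656+38416+2401+256+16+1=655746
n=29: 1·29 29·1  f→[1+707281]=707282
q^30  k|30↦f(k): 30:810000 15:50625 10:10000 6:1296 5:625 3:81 2:16 1:1  a_30=872644
d|31:{31,1}  Σf=923521+1=923522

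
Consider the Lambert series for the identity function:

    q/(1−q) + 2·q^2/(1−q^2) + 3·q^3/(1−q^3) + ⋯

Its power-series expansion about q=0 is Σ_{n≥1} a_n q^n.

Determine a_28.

d|28:{28,14,7,4,2,1}  Σf=28+14+7+4+2+1=56

a_28 = 56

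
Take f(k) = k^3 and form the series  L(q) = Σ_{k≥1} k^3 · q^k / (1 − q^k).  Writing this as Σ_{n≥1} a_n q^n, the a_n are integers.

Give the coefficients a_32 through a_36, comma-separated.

37449, 37296, 44226, 43344, 55261

[q^32] f(1)=1,f(2)=8,f(4)=64,f(8)=512,f(16)=4096,f(32)=32768 ⇒ 37449
n=33: 1·33 3·11 11·3 33·1  f→[1+27+1331+35937]=37296
q^34  k|34↦f(k): 1:1 2:8 17:4913 34:39304  a_34=44226
q^35  k|35↦f(k): 35:42875 7:343 5:125 1:1  a_35=43344
d|36:{1,2,3,4,6,9,12,18,36}  Σf=1+8+27+64+216+729+1728+5832+46656=55261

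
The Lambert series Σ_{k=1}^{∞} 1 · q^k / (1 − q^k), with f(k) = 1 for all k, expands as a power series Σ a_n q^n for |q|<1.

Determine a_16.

q^16  k|16↦f(k): 1:1 2:1 4:1 8:1 16:1  a_16=5

a_16 = 5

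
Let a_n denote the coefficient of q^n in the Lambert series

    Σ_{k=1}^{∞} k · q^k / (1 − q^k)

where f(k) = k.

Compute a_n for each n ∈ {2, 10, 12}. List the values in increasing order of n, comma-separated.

3, 18, 28

d|2:{1,2}  Σf=1+2=3
q^10  k|10↦f(k): 1:1 2:2 5:5 10:10  a_10=18
q^12  k|12↦f(k): 12:12 6:6 4:4 3:3 2:2 1:1  a_12=28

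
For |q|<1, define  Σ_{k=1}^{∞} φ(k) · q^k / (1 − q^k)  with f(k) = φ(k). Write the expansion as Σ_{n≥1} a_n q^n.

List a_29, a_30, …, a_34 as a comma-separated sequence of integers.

d|29:{29,1}  Σφ=28+1=29
[q^30] φ(1)=1,φ(2)=1,φ(3)=2,φ(5)=4,φ(6)=2,φ(10)=4,φ(15)=8,φ(30)=8 ⇒ 30
q^31  k|31↦φ(k): 31:30 1:1  a_31=31
n=32: 32·1 16·2 8·4 4·8 2·16 1·32  φ→[16+8+4+2+1+1]=32
[q^33] φ(33)=20,φ(11)=10,φ(3)=2,φ(1)=1 ⇒ 33
n=34: 34·1 17·2 2·17 1·34  φ→[16+16+1+1]=34

29, 30, 31, 32, 33, 34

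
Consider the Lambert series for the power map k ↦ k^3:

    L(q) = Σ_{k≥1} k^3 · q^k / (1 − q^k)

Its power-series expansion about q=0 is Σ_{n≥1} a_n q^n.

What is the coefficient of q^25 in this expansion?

n=25: 1·25 5·5 25·1  f→[1+125+15625]=15751

a_25 = 15751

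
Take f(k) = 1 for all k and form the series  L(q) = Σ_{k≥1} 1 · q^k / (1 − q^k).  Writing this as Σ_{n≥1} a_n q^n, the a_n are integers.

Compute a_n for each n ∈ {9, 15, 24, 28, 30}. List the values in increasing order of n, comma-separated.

3, 4, 8, 6, 8

[q^9] f(1)=1,f(3)=1,f(9)=1 ⇒ 3
n=15: 1·15 3·5 5·3 15·1  f→[1+1+1+1]=4
[q^24] f(24)=1,f(12)=1,f(8)=1,f(6)=1,f(4)=1,f(3)=1,f(2)=1,f(1)=1 ⇒ 8
n=28: 1·28 2·14 4·7 7·4 14·2 28·1  f→[1+1+1+1+1+1]=6
q^30  k|30↦f(k): 30:1 15:1 10:1 6:1 5:1 3:1 2:1 1:1  a_30=8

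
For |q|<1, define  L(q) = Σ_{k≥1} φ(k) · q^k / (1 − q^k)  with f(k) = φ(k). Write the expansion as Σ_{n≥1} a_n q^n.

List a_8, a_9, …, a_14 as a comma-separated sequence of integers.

[q^8] φ(8)=4,φ(4)=2,φ(2)=1,φ(1)=1 ⇒ 8
[q^9] φ(1)=1,φ(3)=2,φ(9)=6 ⇒ 9
[q^10] φ(10)=4,φ(5)=4,φ(2)=1,φ(1)=1 ⇒ 10
q^11  k|11↦φ(k): 1:1 11:10  a_11=11
n=12: 1·12 2·6 3·4 4·3 6·2 12·1  φ→[1+1+2+2+2+4]=12
q^13  k|13↦φ(k): 1:1 13:12  a_13=13
q^14  k|14↦φ(k): 1:1 2:1 7:6 14:6  a_14=14

8, 9, 10, 11, 12, 13, 14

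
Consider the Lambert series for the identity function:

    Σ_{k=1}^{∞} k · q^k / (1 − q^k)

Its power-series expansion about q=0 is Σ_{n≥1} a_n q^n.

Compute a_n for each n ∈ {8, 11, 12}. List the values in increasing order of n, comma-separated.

d|8:{1,2,4,8}  Σf=1+2+4+8=15
d|11:{1,11}  Σf=1+11=12
q^12  k|12↦f(k): 1:1 2:2 3:3 4:4 6:6 12:12  a_12=28

15, 12, 28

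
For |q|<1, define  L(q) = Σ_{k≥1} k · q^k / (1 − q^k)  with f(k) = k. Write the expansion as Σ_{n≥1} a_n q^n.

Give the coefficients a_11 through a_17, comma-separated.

[q^11] f(1)=1,f(11)=11 ⇒ 12
q^12  k|12↦f(k): 12:12 6:6 4:4 3:3 2:2 1:1  a_12=28
q^13  k|13↦f(k): 13:13 1:1  a_13=14
n=14: 1·14 2·7 7·2 14·1  f→[1+2+7+14]=24
[q^15] f(15)=15,f(5)=5,f(3)=3,f(1)=1 ⇒ 24
d|16:{16,8,4,2,1}  Σf=16+8+4+2+1=31
q^17  k|17↦f(k): 17:17 1:1  a_17=18

12, 28, 14, 24, 24, 31, 18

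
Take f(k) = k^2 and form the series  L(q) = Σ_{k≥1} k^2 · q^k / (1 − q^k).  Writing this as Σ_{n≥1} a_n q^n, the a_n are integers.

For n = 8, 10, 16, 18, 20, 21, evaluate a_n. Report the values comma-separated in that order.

[q^8] f(1)=1,f(2)=4,f(4)=16,f(8)=64 ⇒ 85
[q^10] f(1)=1,f(2)=4,f(5)=25,f(10)=100 ⇒ 130
q^16  k|16↦f(k): 16:256 8:64 4:16 2:4 1:1  a_16=341
[q^18] f(18)=324,f(9)=81,f(6)=36,f(3)=9,f(2)=4,f(1)=1 ⇒ 455
q^20  k|20↦f(k): 1:1 2:4 4:16 5:25 10:100 20:400  a_20=546
n=21: 21·1 7·3 3·7 1·21  f→[441+49+9+1]=500

85, 130, 341, 455, 546, 500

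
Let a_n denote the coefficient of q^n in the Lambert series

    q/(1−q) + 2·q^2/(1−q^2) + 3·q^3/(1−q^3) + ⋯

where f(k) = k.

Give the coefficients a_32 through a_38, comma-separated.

63, 48, 54, 48, 91, 38, 60

d|32:{1,2,4,8,16,32}  Σf=1+2+4+8+16+32=63
d|33:{1,3,11,33}  Σf=1+3+11+33=48
d|34:{1,2,17,34}  Σf=1+2+17+34=54
[q^35] f(35)=35,f(7)=7,f(5)=5,f(1)=1 ⇒ 48
d|36:{1,2,3,4,6,9,12,18,36}  Σf=1+2+3+4+6+9+12+18+36=91
q^37  k|37↦f(k): 1:1 37:37  a_37=38
n=38: 38·1 19·2 2·19 1·38  f→[38+19+2+1]=60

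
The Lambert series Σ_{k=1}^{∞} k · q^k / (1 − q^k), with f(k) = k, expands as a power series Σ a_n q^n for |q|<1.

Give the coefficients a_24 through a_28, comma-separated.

d|24:{24,12,8,6,4,3,2,1}  Σf=24+12+8+6+4+3+2+1=60
d|25:{1,5,25}  Σf=1+5+25=31
q^26  k|26↦f(k): 26:26 13:13 2:2 1:1  a_26=42
q^27  k|27↦f(k): 1:1 3:3 9:9 27:27  a_27=40
n=28: 28·1 14·2 7·4 4·7 2·14 1·28  f→[28+14+7+4+2+1]=56

60, 31, 42, 40, 56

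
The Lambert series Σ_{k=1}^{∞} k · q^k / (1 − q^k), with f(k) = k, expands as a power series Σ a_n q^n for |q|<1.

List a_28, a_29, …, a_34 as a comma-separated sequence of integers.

n=28: 28·1 14·2 7·4 4·7 2·14 1·28  f→[28+14+7+4+2+1]=56
d|29:{1,29}  Σf=1+29=30
d|30:{1,2,3,5,6,10,15,30}  Σf=1+2+3+5+6+10+15+30=72
q^31  k|31↦f(k): 1:1 31:31  a_31=32
[q^32] f(32)=32,f(16)=16,f(8)=8,f(4)=4,f(2)=2,f(1)=1 ⇒ 63
n=33: 33·1 11·3 3·11 1·33  f→[33+11+3+1]=48
q^34  k|34↦f(k): 1:1 2:2 17:17 34:34  a_34=54

56, 30, 72, 32, 63, 48, 54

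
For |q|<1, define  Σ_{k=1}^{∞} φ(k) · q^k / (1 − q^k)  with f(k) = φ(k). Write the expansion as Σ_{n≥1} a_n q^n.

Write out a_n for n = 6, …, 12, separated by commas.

d|6:{6,3,2,1}  Σφ=2+2+1+1=6
q^7  k|7↦φ(k): 7:6 1:1  a_7=7
n=8: 8·1 4·2 2·4 1·8  φ→[4+2+1+1]=8
n=9: 1·9 3·3 9·1  φ→[1+2+6]=9
[q^10] φ(10)=4,φ(5)=4,φ(2)=1,φ(1)=1 ⇒ 10
q^11  k|11↦φ(k): 11:10 1:1  a_11=11
q^12  k|12↦φ(k): 12:4 6:2 4:2 3:2 2:1 1:1  a_12=12

6, 7, 8, 9, 10, 11, 12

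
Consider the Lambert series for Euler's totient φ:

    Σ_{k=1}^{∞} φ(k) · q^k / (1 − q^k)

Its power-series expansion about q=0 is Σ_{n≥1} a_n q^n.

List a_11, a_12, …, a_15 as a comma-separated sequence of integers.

d|11:{1,11}  Σφ=1+10=11
d|12:{1,2,3,4,6,12}  Σφ=1+1+2+2+2+4=12
[q^13] φ(1)=1,φ(13)=12 ⇒ 13
q^14  k|14↦φ(k): 14:6 7:6 2:1 1:1  a_14=14
q^15  k|15↦φ(k): 15:8 5:4 3:2 1:1  a_15=15

11, 12, 13, 14, 15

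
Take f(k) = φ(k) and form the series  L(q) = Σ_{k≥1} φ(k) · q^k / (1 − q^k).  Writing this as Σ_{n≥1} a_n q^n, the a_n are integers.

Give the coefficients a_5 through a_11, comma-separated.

q^5  k|5↦φ(k): 5:4 1:1  a_5=5
d|6:{6,3,2,1}  Σφ=2+2+1+1=6
[q^7] φ(1)=1,φ(7)=6 ⇒ 7
q^8  k|8↦φ(k): 1:1 2:1 4:2 8:4  a_8=8
q^9  k|9↦φ(k): 1:1 3:2 9:6  a_9=9
[q^10] φ(1)=1,φ(2)=1,φ(5)=4,φ(10)=4 ⇒ 10
n=11: 1·11 11·1  φ→[1+10]=11

5, 6, 7, 8, 9, 10, 11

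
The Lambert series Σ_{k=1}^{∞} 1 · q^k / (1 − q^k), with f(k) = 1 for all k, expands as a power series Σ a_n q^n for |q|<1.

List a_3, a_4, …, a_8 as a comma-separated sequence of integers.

2, 3, 2, 4, 2, 4

q^3  k|3↦f(k): 1:1 3:1  a_3=2
n=4: 1·4 2·2 4·1  f→[1+1+1]=3
q^5  k|5↦f(k): 5:1 1:1  a_5=2
d|6:{6,3,2,1}  Σf=1+1+1+1=4
d|7:{1,7}  Σf=1+1=2
[q^8] f(1)=1,f(2)=1,f(4)=1,f(8)=1 ⇒ 4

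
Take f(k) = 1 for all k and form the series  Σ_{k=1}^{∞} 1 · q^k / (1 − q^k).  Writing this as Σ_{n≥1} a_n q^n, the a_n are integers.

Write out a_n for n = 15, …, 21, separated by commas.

4, 5, 2, 6, 2, 6, 4

[q^15] f(15)=1,f(5)=1,f(3)=1,f(1)=1 ⇒ 4
n=16: 1·16 2·8 4·4 8·2 16·1  f→[1+1+1+1+1]=5
d|17:{17,1}  Σf=1+1=2
n=18: 1·18 2·9 3·6 6·3 9·2 18·1  f→[1+1+1+1+1+1]=6
d|19:{19,1}  Σf=1+1=2
q^20  k|20↦f(k): 20:1 10:1 5:1 4:1 2:1 1:1  a_20=6
n=21: 1·21 3·7 7·3 21·1  f→[1+1+1+1]=4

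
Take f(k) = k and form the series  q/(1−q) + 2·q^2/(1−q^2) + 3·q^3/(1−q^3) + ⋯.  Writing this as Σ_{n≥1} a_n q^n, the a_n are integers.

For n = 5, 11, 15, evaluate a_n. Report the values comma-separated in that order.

6, 12, 24

d|5:{1,5}  Σf=1+5=6
n=11: 1·11 11·1  f→[1+11]=12
n=15: 1·15 3·5 5·3 15·1  f→[1+3+5+15]=24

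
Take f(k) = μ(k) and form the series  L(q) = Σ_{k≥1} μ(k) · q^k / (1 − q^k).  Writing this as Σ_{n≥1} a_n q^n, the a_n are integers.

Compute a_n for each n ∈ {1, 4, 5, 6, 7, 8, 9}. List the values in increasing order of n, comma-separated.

d|1:{1}  Σμ=1=1
d|4:{4,2,1}  Σμ=0+(-1)+1=0
[q^5] μ(1)=1,μ(5)=-1 ⇒ 0
n=6: 6·1 3·2 2·3 1·6  μ→[1+(-1)+(-1)+1]=0
[q^7] μ(7)=-1,μ(1)=1 ⇒ 0
n=8: 1·8 2·4 4·2 8·1  μ→[1+(-1)+0+0]=0
d|9:{1,3,9}  Σμ=1+(-1)+0=0

1, 0, 0, 0, 0, 0, 0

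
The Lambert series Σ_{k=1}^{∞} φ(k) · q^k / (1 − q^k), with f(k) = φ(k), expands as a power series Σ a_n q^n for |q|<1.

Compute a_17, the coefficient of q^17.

q^17  k|17↦φ(k): 1:1 17:16  a_17=17

a_17 = 17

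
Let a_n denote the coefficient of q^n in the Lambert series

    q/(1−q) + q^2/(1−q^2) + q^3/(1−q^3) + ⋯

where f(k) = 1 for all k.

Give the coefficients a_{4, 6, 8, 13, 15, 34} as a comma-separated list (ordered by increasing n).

3, 4, 4, 2, 4, 4

n=4: 4·1 2·2 1·4  f→[1+1+1]=3
[q^6] f(6)=1,f(3)=1,f(2)=1,f(1)=1 ⇒ 4
q^8  k|8↦f(k): 8:1 4:1 2:1 1:1  a_8=4
d|13:{13,1}  Σf=1+1=2
q^15  k|15↦f(k): 1:1 3:1 5:1 15:1  a_15=4
[q^34] f(1)=1,f(2)=1,f(17)=1,f(34)=1 ⇒ 4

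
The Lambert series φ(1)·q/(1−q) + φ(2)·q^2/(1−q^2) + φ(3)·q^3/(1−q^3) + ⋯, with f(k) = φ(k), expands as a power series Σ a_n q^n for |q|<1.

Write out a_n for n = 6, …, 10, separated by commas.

[q^6] φ(1)=1,φ(2)=1,φ(3)=2,φ(6)=2 ⇒ 6
[q^7] φ(1)=1,φ(7)=6 ⇒ 7
n=8: 8·1 4·2 2·4 1·8  φ→[4+2+1+1]=8
[q^9] φ(1)=1,φ(3)=2,φ(9)=6 ⇒ 9
d|10:{1,2,5,10}  Σφ=1+1+4+4=10

6, 7, 8, 9, 10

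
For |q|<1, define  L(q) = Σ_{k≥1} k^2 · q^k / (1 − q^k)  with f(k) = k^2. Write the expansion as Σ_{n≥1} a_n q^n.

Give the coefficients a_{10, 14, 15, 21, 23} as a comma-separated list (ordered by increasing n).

130, 250, 260, 500, 530

n=10: 1·10 2·5 5·2 10·1  f→[1+4+25+100]=130
d|14:{1,2,7,14}  Σf=1+4+49+196=250
[q^15] f(15)=225,f(5)=25,f(3)=9,f(1)=1 ⇒ 260
n=21: 21·1 7·3 3·7 1·21  f→[441+49+9+1]=500
d|23:{23,1}  Σf=529+1=530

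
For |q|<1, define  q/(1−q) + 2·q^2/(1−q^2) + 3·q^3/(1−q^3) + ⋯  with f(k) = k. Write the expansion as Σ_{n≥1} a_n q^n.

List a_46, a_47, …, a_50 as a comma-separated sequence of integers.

q^46  k|46↦f(k): 1:1 2:2 23:23 46:46  a_46=72
d|47:{1,47}  Σf=1+47=48
n=48: 1·48 2·24 3·16 4·12 6·8 8·6 12·4 16·3 24·2 48·1  f→[1+2+3+4+6+8+12+16+24+48]=124
n=49: 49·1 7·7 1·49  f→[49+7+1]=57
[q^50] f(1)=1,f(2)=2,f(5)=5,f(10)=10,f(25)=25,f(50)=50 ⇒ 93

72, 48, 124, 57, 93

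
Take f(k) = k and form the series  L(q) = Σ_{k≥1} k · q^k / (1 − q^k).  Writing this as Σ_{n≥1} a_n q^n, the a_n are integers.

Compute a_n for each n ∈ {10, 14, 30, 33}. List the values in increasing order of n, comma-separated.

q^10  k|10↦f(k): 1:1 2:2 5:5 10:10  a_10=18
q^14  k|14↦f(k): 1:1 2:2 7:7 14:14  a_14=24
[q^30] f(30)=30,f(15)=15,f(10)=10,f(6)=6,f(5)=5,f(3)=3,f(2)=2,f(1)=1 ⇒ 72
d|33:{1,3,11,33}  Σf=1+3+11+33=48

18, 24, 72, 48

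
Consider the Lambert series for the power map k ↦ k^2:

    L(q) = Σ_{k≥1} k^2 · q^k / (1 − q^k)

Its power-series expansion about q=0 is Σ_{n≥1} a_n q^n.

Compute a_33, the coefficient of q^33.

[q^33] f(1)=1,f(3)=9,f(11)=121,f(33)=1089 ⇒ 1220

a_33 = 1220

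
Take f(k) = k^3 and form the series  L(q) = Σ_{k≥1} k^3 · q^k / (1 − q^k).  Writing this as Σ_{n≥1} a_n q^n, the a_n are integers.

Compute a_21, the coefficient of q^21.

n=21: 1·21 3·7 7·3 21·1  f→[1+27+343+9261]=9632

a_21 = 9632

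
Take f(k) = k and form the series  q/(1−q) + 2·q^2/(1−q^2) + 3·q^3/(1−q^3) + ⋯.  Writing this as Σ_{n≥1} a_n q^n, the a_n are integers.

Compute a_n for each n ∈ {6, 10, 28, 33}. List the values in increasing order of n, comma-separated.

12, 18, 56, 48

n=6: 1·6 2·3 3·2 6·1  f→[1+2+3+6]=12
n=10: 10·1 5·2 2·5 1·10  f→[10+5+2+1]=18
n=28: 1·28 2·14 4·7 7·4 14·2 28·1  f→[1+2+4+7+14+28]=56
n=33: 1·33 3·11 11·3 33·1  f→[1+3+11+33]=48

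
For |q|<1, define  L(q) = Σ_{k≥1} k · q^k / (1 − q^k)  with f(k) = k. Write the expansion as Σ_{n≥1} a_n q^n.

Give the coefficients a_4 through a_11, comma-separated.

q^4  k|4↦f(k): 1:1 2:2 4:4  a_4=7
q^5  k|5↦f(k): 5:5 1:1  a_5=6
[q^6] f(6)=6,f(3)=3,f(2)=2,f(1)=1 ⇒ 12
[q^7] f(7)=7,f(1)=1 ⇒ 8
[q^8] f(8)=8,f(4)=4,f(2)=2,f(1)=1 ⇒ 15
q^9  k|9↦f(k): 9:9 3:3 1:1  a_9=13
d|10:{10,5,2,1}  Σf=10+5+2+1=18
n=11: 1·11 11·1  f→[1+11]=12

7, 6, 12, 8, 15, 13, 18, 12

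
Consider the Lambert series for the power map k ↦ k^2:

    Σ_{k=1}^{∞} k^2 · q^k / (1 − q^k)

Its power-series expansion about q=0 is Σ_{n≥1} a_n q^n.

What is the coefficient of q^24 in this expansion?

a_24 = 850

d|24:{1,2,3,4,6,8,12,24}  Σf=1+4+9+16+36+64+144+576=850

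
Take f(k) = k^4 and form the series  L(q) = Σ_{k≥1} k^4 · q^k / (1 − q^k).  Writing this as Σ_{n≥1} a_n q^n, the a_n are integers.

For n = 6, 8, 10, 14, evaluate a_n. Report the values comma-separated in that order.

1394, 4369, 10642, 40834

d|6:{1,2,3,6}  Σf=1+16+81+1296=1394
q^8  k|8↦f(k): 1:1 2:16 4:256 8:4096  a_8=4369
d|10:{10,5,2,1}  Σf=10000+625+16+1=10642
n=14: 1·14 2·7 7·2 14·1  f→[1+16+2401+38416]=40834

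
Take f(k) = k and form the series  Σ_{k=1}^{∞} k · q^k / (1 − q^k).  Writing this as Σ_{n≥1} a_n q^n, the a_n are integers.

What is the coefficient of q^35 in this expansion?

a_35 = 48

d|35:{35,7,5,1}  Σf=35+7+5+1=48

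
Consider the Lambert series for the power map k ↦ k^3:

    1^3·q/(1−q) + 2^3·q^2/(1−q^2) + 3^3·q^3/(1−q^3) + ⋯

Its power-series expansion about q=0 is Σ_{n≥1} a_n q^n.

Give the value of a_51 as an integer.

a_51 = 137592

[q^51] f(51)=132651,f(17)=4913,f(3)=27,f(1)=1 ⇒ 137592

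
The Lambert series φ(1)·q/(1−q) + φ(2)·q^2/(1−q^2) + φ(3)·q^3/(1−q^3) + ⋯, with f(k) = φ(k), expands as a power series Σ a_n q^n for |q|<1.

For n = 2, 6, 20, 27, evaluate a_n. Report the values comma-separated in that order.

d|2:{1,2}  Σφ=1+1=2
d|6:{6,3,2,1}  Σφ=2+2+1+1=6
q^20  k|20↦φ(k): 1:1 2:1 4:2 5:4 10:4 20:8  a_20=20
n=27: 27·1 9·3 3·9 1·27  φ→[18+6+2+1]=27

2, 6, 20, 27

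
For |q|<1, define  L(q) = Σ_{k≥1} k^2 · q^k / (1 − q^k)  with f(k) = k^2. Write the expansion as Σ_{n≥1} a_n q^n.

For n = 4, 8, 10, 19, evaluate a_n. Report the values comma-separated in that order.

21, 85, 130, 362

[q^4] f(4)=16,f(2)=4,f(1)=1 ⇒ 21
n=8: 1·8 2·4 4·2 8·1  f→[1+4+16+64]=85
q^10  k|10↦f(k): 10:100 5:25 2:4 1:1  a_10=130
d|19:{19,1}  Σf=361+1=362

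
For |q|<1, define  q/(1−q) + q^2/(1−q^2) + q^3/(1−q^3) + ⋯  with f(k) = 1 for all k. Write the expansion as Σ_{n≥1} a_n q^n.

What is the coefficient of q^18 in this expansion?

n=18: 1·18 2·9 3·6 6·3 9·2 18·1  f→[1+1+1+1+1+1]=6

a_18 = 6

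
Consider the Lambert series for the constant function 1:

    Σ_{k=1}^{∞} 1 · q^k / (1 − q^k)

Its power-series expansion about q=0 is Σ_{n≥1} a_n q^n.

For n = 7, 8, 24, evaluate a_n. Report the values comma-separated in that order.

q^7  k|7↦f(k): 7:1 1:1  a_7=2
q^8  k|8↦f(k): 1:1 2:1 4:1 8:1  a_8=4
d|24:{24,12,8,6,4,3,2,1}  Σf=1+1+1+1+1+1+1+1=8

2, 4, 8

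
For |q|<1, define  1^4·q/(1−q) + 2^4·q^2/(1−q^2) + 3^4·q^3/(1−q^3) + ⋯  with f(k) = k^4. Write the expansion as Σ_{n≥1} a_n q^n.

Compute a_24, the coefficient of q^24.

a_24 = 358258

d|24:{1,2,3,4,6,8,12,24}  Σf=1+16+81+256+1296+4096+20736+331776=358258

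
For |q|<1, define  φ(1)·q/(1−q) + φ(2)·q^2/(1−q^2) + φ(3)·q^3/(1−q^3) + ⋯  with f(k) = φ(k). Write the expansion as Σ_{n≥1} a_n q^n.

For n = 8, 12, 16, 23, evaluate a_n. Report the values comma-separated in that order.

d|8:{1,2,4,8}  Σφ=1+1+2+4=8
n=12: 1·12 2·6 3·4 4·3 6·2 12·1  φ→[1+1+2+2+2+4]=12
[q^16] φ(16)=8,φ(8)=4,φ(4)=2,φ(2)=1,φ(1)=1 ⇒ 16
d|23:{23,1}  Σφ=22+1=23

8, 12, 16, 23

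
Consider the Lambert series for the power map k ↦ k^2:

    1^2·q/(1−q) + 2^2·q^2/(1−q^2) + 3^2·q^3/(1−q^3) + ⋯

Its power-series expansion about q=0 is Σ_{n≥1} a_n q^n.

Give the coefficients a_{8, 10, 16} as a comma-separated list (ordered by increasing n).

85, 130, 341

n=8: 1·8 2·4 4·2 8·1  f→[1+4+16+64]=85
d|10:{10,5,2,1}  Σf=100+25+4+1=130
[q^16] f(16)=256,f(8)=64,f(4)=16,f(2)=4,f(1)=1 ⇒ 341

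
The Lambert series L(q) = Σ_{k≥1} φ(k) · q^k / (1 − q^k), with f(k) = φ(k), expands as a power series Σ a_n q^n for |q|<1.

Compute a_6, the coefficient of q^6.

[q^6] φ(1)=1,φ(2)=1,φ(3)=2,φ(6)=2 ⇒ 6

a_6 = 6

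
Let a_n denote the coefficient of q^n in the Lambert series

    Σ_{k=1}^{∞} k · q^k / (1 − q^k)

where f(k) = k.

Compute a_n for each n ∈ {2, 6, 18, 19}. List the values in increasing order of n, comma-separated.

[q^2] f(1)=1,f(2)=2 ⇒ 3
q^6  k|6↦f(k): 6:6 3:3 2:2 1:1  a_6=12
d|18:{1,2,3,6,9,18}  Σf=1+2+3+6+9+18=39
d|19:{1,19}  Σf=1+19=20

3, 12, 39, 20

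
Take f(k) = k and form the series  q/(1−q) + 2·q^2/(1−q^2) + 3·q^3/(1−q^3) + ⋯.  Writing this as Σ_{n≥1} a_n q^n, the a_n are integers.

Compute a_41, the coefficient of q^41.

a_41 = 42

d|41:{41,1}  Σf=41+1=42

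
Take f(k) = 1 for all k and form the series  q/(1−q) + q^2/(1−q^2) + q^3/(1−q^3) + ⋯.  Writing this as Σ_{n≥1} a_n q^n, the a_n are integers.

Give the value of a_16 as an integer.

a_16 = 5

q^16  k|16↦f(k): 16:1 8:1 4:1 2:1 1:1  a_16=5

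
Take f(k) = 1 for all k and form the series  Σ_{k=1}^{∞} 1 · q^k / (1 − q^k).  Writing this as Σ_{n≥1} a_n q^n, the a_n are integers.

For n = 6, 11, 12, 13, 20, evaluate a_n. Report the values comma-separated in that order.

4, 2, 6, 2, 6

q^6  k|6↦f(k): 6:1 3:1 2:1 1:1  a_6=4
d|11:{1,11}  Σf=1+1=2
d|12:{1,2,3,4,6,12}  Σf=1+1+1+1+1+1=6
d|13:{1,13}  Σf=1+1=2
q^20  k|20↦f(k): 1:1 2:1 4:1 5:1 10:1 20:1  a_20=6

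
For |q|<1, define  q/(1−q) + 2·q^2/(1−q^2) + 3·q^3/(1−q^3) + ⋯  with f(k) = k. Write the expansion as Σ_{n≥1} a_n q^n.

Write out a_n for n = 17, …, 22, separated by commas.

q^17  k|17↦f(k): 17:17 1:1  a_17=18
[q^18] f(1)=1,f(2)=2,f(3)=3,f(6)=6,f(9)=9,f(18)=18 ⇒ 39
n=19: 19·1 1·19  f→[19+1]=20
q^20  k|20↦f(k): 1:1 2:2 4:4 5:5 10:10 20:20  a_20=42
[q^21] f(1)=1,f(3)=3,f(7)=7,f(21)=21 ⇒ 32
n=22: 22·1 11·2 2·11 1·22  f→[22+11+2+1]=36

18, 39, 20, 42, 32, 36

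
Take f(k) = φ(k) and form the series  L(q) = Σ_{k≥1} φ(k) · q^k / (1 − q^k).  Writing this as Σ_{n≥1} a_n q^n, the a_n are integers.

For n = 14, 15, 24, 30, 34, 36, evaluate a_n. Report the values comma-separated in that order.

q^14  k|14↦φ(k): 1:1 2:1 7:6 14:6  a_14=14
q^15  k|15↦φ(k): 15:8 5:4 3:2 1:1  a_15=15
q^24  k|24↦φ(k): 24:8 12:4 8:4 6:2 4:2 3:2 2:1 1:1  a_24=24
d|30:{30,15,10,6,5,3,2,1}  Σφ=8+8+4+2+4+2+1+1=30
d|34:{34,17,2,1}  Σφ=16+16+1+1=34
n=36: 1·36 2·18 3·12 4·9 6·6 9·4 12·3 18·2 36·1  φ→[1+1+2+2+2+6+4+6+12]=36

14, 15, 24, 30, 34, 36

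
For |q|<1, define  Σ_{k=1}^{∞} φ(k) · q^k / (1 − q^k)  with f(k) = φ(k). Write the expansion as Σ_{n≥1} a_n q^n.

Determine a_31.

[q^31] φ(31)=30,φ(1)=1 ⇒ 31

a_31 = 31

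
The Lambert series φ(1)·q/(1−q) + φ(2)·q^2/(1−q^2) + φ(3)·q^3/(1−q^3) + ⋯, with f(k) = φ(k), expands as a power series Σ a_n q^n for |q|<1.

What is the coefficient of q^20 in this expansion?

[q^20] φ(1)=1,φ(2)=1,φ(4)=2,φ(5)=4,φ(10)=4,φ(20)=8 ⇒ 20

a_20 = 20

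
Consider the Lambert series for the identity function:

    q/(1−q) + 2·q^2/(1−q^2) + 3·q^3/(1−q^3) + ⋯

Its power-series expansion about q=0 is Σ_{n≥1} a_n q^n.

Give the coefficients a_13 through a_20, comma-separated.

14, 24, 24, 31, 18, 39, 20, 42

[q^13] f(1)=1,f(13)=13 ⇒ 14
d|14:{1,2,7,14}  Σf=1+2+7+14=24
n=15: 1·15 3·5 5·3 15·1  f→[1+3+5+15]=24
[q^16] f(1)=1,f(2)=2,f(4)=4,f(8)=8,f(16)=16 ⇒ 31
n=17: 1·17 17·1  f→[1+17]=18
[q^18] f(18)=18,f(9)=9,f(6)=6,f(3)=3,f(2)=2,f(1)=1 ⇒ 39
[q^19] f(1)=1,f(19)=19 ⇒ 20
n=20: 1·20 2·10 4·5 5·4 10·2 20·1  f→[1+2+4+5+10+20]=42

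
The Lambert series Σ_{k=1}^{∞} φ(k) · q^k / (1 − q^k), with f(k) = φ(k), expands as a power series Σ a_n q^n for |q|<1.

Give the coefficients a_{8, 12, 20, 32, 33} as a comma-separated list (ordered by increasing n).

n=8: 1·8 2·4 4·2 8·1  φ→[1+1+2+4]=8
n=12: 12·1 6·2 4·3 3·4 2·6 1·12  φ→[4+2+2+2+1+1]=12
n=20: 20·1 10·2 5·4 4·5 2·10 1·20  φ→[8+4+4+2+1+1]=20
[q^32] φ(32)=16,φ(16)=8,φ(8)=4,φ(4)=2,φ(2)=1,φ(1)=1 ⇒ 32
d|33:{33,11,3,1}  Σφ=20+10+2+1=33

8, 12, 20, 32, 33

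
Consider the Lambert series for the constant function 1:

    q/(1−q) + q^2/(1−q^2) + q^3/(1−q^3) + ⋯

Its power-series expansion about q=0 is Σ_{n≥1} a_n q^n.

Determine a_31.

a_31 = 2

[q^31] f(31)=1,f(1)=1 ⇒ 2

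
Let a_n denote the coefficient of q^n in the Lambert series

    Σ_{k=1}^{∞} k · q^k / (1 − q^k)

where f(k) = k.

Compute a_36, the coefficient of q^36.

a_36 = 91

n=36: 36·1 18·2 12·3 9·4 6·6 4·9 3·12 2·18 1·36  f→[36+18+12+9+6+4+3+2+1]=91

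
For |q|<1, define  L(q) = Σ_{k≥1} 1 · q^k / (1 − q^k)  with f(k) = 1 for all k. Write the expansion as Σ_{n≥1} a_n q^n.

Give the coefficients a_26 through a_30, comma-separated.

4, 4, 6, 2, 8

n=26: 1·26 2·13 13·2 26·1  f→[1+1+1+1]=4
q^27  k|27↦f(k): 27:1 9:1 3:1 1:1  a_27=4
n=28: 1·28 2·14 4·7 7·4 14·2 28·1  f→[1+1+1+1+1+1]=6
n=29: 1·29 29·1  f→[1+1]=2
n=30: 30·1 15·2 10·3 6·5 5·6 3·10 2·15 1·30  f→[1+1+1+1+1+1+1+1]=8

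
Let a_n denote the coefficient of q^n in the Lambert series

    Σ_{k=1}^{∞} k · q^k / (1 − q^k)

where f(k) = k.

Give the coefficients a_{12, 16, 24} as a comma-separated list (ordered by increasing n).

28, 31, 60

q^12  k|12↦f(k): 1:1 2:2 3:3 4:4 6:6 12:12  a_12=28
d|16:{16,8,4,2,1}  Σf=16+8+4+2+1=31
d|24:{24,12,8,6,4,3,2,1}  Σf=24+12+8+6+4+3+2+1=60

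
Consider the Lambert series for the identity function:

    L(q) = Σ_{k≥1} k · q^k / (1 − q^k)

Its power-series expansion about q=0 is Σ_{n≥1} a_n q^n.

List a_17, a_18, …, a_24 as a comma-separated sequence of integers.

[q^17] f(1)=1,f(17)=17 ⇒ 18
n=18: 18·1 9·2 6·3 3·6 2·9 1·18  f→[18+9+6+3+2+1]=39
[q^19] f(1)=1,f(19)=19 ⇒ 20
[q^20] f(20)=20,f(10)=10,f(5)=5,f(4)=4,f(2)=2,f(1)=1 ⇒ 42
[q^21] f(21)=21,f(7)=7,f(3)=3,f(1)=1 ⇒ 32
n=22: 22·1 11·2 2·11 1·22  f→[22+11+2+1]=36
d|23:{23,1}  Σf=23+1=24
q^24  k|24↦f(k): 24:24 12:12 8:8 6:6 4:4 3:3 2:2 1:1  a_24=60

18, 39, 20, 42, 32, 36, 24, 60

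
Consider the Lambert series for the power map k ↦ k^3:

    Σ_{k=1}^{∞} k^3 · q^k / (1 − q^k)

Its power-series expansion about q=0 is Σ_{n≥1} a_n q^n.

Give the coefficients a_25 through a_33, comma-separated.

n=25: 1·25 5·5 25·1  f→[1+125+15625]=15751
n=26: 26·1 13·2 2·13 1·26  f→[17576+2197+8+1]=19782
d|27:{1,3,9,27}  Σf=1+27+729+19683=20440
[q^28] f(28)=21952,f(14)=2744,f(7)=343,f(4)=64,f(2)=8,f(1)=1 ⇒ 25112
[q^29] f(1)=1,f(29)=24389 ⇒ 24390
n=30: 30·1 15·2 10·3 6·5 5·6 3·10 2·15 1·30  f→[27000+3375+1000+216+125+27+8+1]=31752
[q^31] f(31)=29791,f(1)=1 ⇒ 29792
[q^32] f(32)=32768,f(16)=4096,f(8)=512,f(4)=64,f(2)=8,f(1)=1 ⇒ 37449
[q^33] f(1)=1,f(3)=27,f(11)=1331,f(33)=35937 ⇒ 37296

15751, 19782, 20440, 25112, 24390, 31752, 29792, 37449, 37296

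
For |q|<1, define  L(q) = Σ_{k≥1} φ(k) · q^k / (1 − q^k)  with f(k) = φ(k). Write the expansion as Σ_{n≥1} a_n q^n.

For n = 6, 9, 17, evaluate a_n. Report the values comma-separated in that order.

d|6:{6,3,2,1}  Σφ=2+2+1+1=6
q^9  k|9↦φ(k): 9:6 3:2 1:1  a_9=9
[q^17] φ(17)=16,φ(1)=1 ⇒ 17

6, 9, 17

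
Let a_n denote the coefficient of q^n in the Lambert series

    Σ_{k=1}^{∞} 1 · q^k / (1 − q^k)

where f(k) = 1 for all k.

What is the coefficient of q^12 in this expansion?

a_12 = 6

d|12:{1,2,3,4,6,12}  Σf=1+1+1+1+1+1=6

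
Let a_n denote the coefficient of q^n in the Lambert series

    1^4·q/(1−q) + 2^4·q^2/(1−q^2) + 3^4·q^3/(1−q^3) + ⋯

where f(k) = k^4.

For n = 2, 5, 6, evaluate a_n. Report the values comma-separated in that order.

17, 626, 1394

q^2  k|2↦f(k): 1:1 2:16  a_2=17
n=5: 1·5 5·1  f→[1+625]=626
d|6:{1,2,3,6}  Σf=1+16+81+1296=1394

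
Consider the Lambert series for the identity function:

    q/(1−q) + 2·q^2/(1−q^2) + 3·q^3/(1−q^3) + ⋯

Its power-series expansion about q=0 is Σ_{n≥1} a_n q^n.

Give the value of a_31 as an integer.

a_31 = 32

[q^31] f(1)=1,f(31)=31 ⇒ 32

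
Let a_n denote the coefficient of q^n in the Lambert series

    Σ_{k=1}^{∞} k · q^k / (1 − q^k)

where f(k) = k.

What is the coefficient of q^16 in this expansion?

a_16 = 31

n=16: 16·1 8·2 4·4 2·8 1·16  f→[16+8+4+2+1]=31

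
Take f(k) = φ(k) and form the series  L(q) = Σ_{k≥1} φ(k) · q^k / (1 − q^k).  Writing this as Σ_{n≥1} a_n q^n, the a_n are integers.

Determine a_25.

q^25  k|25↦φ(k): 1:1 5:4 25:20  a_25=25

a_25 = 25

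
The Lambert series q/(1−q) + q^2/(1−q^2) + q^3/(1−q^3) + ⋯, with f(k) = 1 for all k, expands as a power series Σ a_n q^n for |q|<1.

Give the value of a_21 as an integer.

a_21 = 4

d|21:{21,7,3,1}  Σf=1+1+1+1=4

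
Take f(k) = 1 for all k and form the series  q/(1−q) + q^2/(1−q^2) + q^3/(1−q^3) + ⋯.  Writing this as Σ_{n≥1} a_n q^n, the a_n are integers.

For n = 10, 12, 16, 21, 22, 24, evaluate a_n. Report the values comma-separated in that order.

[q^10] f(10)=1,f(5)=1,f(2)=1,f(1)=1 ⇒ 4
[q^12] f(1)=1,f(2)=1,f(3)=1,f(4)=1,f(6)=1,f(12)=1 ⇒ 6
n=16: 16·1 8·2 4·4 2·8 1·16  f→[1+1+1+1+1]=5
[q^21] f(21)=1,f(7)=1,f(3)=1,f(1)=1 ⇒ 4
n=22: 1·22 2·11 11·2 22·1  f→[1+1+1+1]=4
q^24  k|24↦f(k): 24:1 12:1 8:1 6:1 4:1 3:1 2:1 1:1  a_24=8

4, 6, 5, 4, 4, 8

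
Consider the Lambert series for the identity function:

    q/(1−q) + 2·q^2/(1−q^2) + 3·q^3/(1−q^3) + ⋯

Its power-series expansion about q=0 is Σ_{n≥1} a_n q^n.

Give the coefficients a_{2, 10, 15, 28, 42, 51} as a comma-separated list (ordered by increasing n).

n=2: 2·1 1·2  f→[2+1]=3
q^10  k|10↦f(k): 1:1 2:2 5:5 10:10  a_10=18
d|15:{15,5,3,1}  Σf=15+5+3+1=24
[q^28] f(28)=28,f(14)=14,f(7)=7,f(4)=4,f(2)=2,f(1)=1 ⇒ 56
q^42  k|42↦f(k): 42:42 21:21 14:14 7:7 6:6 3:3 2:2 1:1  a_42=96
n=51: 1·51 3·17 17·3 51·1  f→[1+3+17+51]=72

3, 18, 24, 56, 96, 72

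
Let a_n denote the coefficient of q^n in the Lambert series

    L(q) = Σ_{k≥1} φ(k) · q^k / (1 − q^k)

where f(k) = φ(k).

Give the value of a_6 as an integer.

n=6: 6·1 3·2 2·3 1·6  φ→[2+2+1+1]=6

a_6 = 6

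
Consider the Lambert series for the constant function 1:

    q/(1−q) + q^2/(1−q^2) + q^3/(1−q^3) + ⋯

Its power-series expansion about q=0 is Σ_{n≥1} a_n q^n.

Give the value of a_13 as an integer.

d|13:{1,13}  Σf=1+1=2

a_13 = 2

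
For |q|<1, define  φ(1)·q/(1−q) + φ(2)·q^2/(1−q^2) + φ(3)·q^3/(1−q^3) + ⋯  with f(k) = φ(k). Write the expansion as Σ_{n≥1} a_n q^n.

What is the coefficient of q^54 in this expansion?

q^54  k|54↦φ(k): 54:18 27:18 18:6 9:6 6:2 3:2 2:1 1:1  a_54=54

a_54 = 54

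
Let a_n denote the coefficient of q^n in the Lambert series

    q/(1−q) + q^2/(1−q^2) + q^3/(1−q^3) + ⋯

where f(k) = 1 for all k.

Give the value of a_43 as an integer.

a_43 = 2

d|43:{1,43}  Σf=1+1=2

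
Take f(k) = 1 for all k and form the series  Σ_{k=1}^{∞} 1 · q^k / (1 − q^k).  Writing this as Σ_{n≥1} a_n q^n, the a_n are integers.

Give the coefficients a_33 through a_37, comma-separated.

4, 4, 4, 9, 2

d|33:{33,11,3,1}  Σf=1+1+1+1=4
n=34: 1·34 2·17 17·2 34·1  f→[1+1+1+1]=4
n=35: 35·1 7·5 5·7 1·35  f→[1+1+1+1]=4
q^36  k|36↦f(k): 36:1 18:1 12:1 9:1 6:1 4:1 3:1 2:1 1:1  a_36=9
[q^37] f(37)=1,f(1)=1 ⇒ 2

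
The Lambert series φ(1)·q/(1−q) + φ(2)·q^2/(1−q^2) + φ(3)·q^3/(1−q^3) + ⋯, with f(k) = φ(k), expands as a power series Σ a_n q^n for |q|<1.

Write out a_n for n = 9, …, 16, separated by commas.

[q^9] φ(1)=1,φ(3)=2,φ(9)=6 ⇒ 9
n=10: 1·10 2·5 5·2 10·1  φ→[1+1+4+4]=10
[q^11] φ(1)=1,φ(11)=10 ⇒ 11
d|12:{1,2,3,4,6,12}  Σφ=1+1+2+2+2+4=12
d|13:{1,13}  Σφ=1+12=13
[q^14] φ(1)=1,φ(2)=1,φ(7)=6,φ(14)=6 ⇒ 14
[q^15] φ(1)=1,φ(3)=2,φ(5)=4,φ(15)=8 ⇒ 15
q^16  k|16↦φ(k): 16:8 8:4 4:2 2:1 1:1  a_16=16

9, 10, 11, 12, 13, 14, 15, 16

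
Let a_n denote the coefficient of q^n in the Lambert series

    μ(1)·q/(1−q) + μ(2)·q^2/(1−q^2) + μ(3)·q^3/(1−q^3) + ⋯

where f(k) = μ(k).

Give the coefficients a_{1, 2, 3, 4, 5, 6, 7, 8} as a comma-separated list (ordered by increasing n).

1, 0, 0, 0, 0, 0, 0, 0

[q^1] μ(1)=1 ⇒ 1
d|2:{2,1}  Σμ=(-1)+1=0
n=3: 3·1 1·3  μ→[(-1)+1]=0
n=4: 4·1 2·2 1·4  μ→[0+(-1)+1]=0
n=5: 1·5 5·1  μ→[1+(-1)]=0
q^6  k|6↦μ(k): 1:1 2:-1 3:-1 6:1  a_6=0
q^7  k|7↦μ(k): 7:-1 1:1  a_7=0
[q^8] μ(1)=1,μ(2)=-1,μ(4)=0,μ(8)=0 ⇒ 0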